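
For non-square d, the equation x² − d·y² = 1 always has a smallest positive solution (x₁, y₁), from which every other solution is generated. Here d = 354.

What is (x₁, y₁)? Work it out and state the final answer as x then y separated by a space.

√354 = [18; 1,4,2,2,18,2,2,4,1,36, …], period ℓ=10 (even) → k=9
i=0: a=18 ⇒ p=18, q=1
…
i=2: a=4 ⇒ p=94, q=5
i=3: a=2 ⇒ p=207, q=11
i=4: a=2 ⇒ p=508, q=27
…
i=7: a=2 ⇒ p=47771, q=2539
i=8: a=4 ⇒ p=210294, q=11177
i=9: a=1 ⇒ p=258065, q=13716
(x₁, y₁) = (258065, 13716);  258065² − 354·13716² = 1 ✓

258065 13716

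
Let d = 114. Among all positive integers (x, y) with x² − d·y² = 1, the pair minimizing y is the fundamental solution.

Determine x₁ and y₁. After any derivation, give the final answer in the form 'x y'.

1025 96

√114 → a₀=10, period (1,2,10,2,1,20); ℓ=6 even so k=5
a_0=10:  p_0=10·1+0=10,  q_0=10·0+1=1
…
a_3=10:  p_3=10·32+11=331,  q_3=10·3+1=31
a_4=2:  p_4=2·331+32=694,  q_4=2·31+3=65
a_5=1:  p_5=1·694+331=1025,  q_5=1·65+31=96
(x₁, y₁) = (1025, 96);  1025² − 114·96² = 1 ✓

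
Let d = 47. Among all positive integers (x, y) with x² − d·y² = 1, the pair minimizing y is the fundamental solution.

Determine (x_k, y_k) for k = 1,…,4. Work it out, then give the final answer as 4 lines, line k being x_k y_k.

[6; 1,5,1,12] for √47; ℓ=4 ⇒ convergent index 3
step 0: (6, 1)  from 6·(1,0) + (0,1)
step 1: (7, 1)  from 1·(6,1) + (1,0)
step 2: (41, 6)  from 5·(7,1) + (6,1)
step 3: (48, 7)  from 1·(41,6) + (7,1)
→ (48, 7).  Check: 48²=2304, 47·7²=2303, difference 1.
n=2: (48,7)∘(48,7) = (48·48+47·7·7, 48·7+7·48) = (4607,672)
n=3: (4607,672)∘(48,7) = (48·4607+47·7·672, 48·672+7·4607) = (442224,64505)
n=4: (442224,64505)∘(48,7) = (48·442224+47·7·64505, 48·64505+7·442224) = (42448897,6191808)

48 7
4607 672
442224 64505
42448897 6191808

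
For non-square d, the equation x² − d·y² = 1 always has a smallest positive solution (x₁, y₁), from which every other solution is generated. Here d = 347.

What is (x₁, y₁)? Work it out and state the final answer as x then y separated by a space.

d=347: √d = [18; 1,1,1,2,4,…,1,1,36] (ℓ=14, even), read p_13/q_13
step 0: (18, 1)  from 18·(1,0) + (0,1)
step 1: (19, 1)  from 1·(18,1) + (1,0)
step 2: (37, 2)  from 1·(19,1) + (18,1)
step 3: (56, 3)  from 1·(37,2) + (19,1)
…
step 5: (652, 35)  from 4·(149,8) + (56,3)
step 6: (801, 43)  from 1·(652,35) + (149,8)
step 7: (14269, 766)  from 17·(801,43) + (652,35)
step 8: (15070, 809)  from 1·(14269,766) + (801,43)
step 9: (74549, 4002)  from 4·(15070,809) + (14269,766)
…
step 11: (238717, 12815)  from 1·(164168,8813) + (74549,4002)
step 12: (402885, 21628)  from 1·(238717,12815) + (164168,8813)
step 13: (641602, 34443)  from 1·(402885,21628) + (238717,12815)
→ (641602, 34443).  Check: 641602²=411653126404, 347·34443²=411653126403, difference 1.

641602 34443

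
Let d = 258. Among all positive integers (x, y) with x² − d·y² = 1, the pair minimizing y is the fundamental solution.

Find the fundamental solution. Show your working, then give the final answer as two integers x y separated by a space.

257 16

√258 → a₀=16, period (16,32); ℓ=2 even so k=1
a_0=16:  p_0=16·1+0=16,  q_0=16·0+1=1
a_1=16:  p_1=16·16+1=257,  q_1=16·1+0=16
→ (257, 16).  Check: 257²=66049, 258·16²=66048, difference 1.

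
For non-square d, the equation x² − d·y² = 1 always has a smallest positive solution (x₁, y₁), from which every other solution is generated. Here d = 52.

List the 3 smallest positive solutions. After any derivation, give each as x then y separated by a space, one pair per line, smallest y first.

√52 → a₀=7, period (4,1,2,1,4,14); ℓ=6 even so k=5
i=0: a=7 ⇒ p=7, q=1
i=1: a=4 ⇒ p=29, q=4
…
i=3: a=2 ⇒ p=101, q=14
i=4: a=1 ⇒ p=137, q=19
i=5: a=4 ⇒ p=649, q=90
→ (649, 90).  Check: 649²=421201, 52·90²=421200, difference 1.
(x_2, y_2) = (649·649 + 52·90·90, 649·90 + 90·649) = (842401, 116820)
(x_3, y_3) = (649·842401 + 52·90·116820, 649·116820 + 90·842401) = (1093435849, 151632270)

649 90
842401 116820
1093435849 151632270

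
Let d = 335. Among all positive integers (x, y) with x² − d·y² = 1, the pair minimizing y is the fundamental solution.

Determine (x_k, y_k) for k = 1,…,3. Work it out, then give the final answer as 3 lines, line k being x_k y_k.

604 33
729631 39864
881393644 48155679

[18; 3,3,3,36] for √335; ℓ=4 ⇒ convergent index 3
step 0: (18, 1)  from 18·(1,0) + (0,1)
…
step 2: (183, 10)  from 3·(55,3) + (18,1)
step 3: (604, 33)  from 3·(183,10) + (55,3)
→ (604, 33).  Check: 604²=364816, 335·33²=364815, difference 1.
(604+33√335)^2 = 729631 + 39864√335
(604+33√335)^3 = 881393644 + 48155679√335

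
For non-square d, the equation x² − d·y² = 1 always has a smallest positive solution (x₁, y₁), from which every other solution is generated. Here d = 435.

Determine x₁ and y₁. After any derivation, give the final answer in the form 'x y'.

146 7

[20; 1,5,1,40] for √435; ℓ=4 ⇒ convergent index 3
step 0: (20, 1)  from 20·(1,0) + (0,1)
…
step 2: (125, 6)  from 5·(21,1) + (20,1)
step 3: (146, 7)  from 1·(125,6) + (21,1)
fundamental: x₁=146, y₁=7  (since 21316 − 435·49 = 1)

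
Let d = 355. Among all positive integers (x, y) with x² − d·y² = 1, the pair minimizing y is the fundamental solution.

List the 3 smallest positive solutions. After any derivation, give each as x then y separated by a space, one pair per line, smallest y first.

954809 50676
1823320452961 96771801768
3481845556741524089 184797174548553948

[18; 1,5,3,3,1,6,1,3,3,5,1,36] for √355; ℓ=12 ⇒ convergent index 11
step 0: (18, 1)  from 18·(1,0) + (0,1)
…
step 2: (113, 6)  from 5·(19,1) + (18,1)
step 3: (358, 19)  from 3·(113,6) + (19,1)
…
step 5: (1545, 82)  from 1·(1187,63) + (358,19)
…
step 7: (12002, 637)  from 1·(10457,555) + (1545,82)
step 8: (46463, 2466)  from 3·(12002,637) + (10457,555)
step 9: (151391, 8035)  from 3·(46463,2466) + (12002,637)
step 10: (803418, 42641)  from 5·(151391,8035) + (46463,2466)
step 11: (954809, 50676)  from 1·(803418,42641) + (151391,8035)
(x₁, y₁) = (954809, 50676);  954809² − 355·50676² = 1 ✓
(954809+50676√355)^2 = 1823320452961 + 96771801768√355
(954809+50676√355)^3 = 3481845556741524089 + 184797174548553948√355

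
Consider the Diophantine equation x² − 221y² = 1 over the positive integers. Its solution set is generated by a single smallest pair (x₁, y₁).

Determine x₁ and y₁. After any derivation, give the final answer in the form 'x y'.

1665 112

√221 = [14; 1,6,2,6,1,28, …], period ℓ=6 (even) → k=5
k=0  a_k=14  p_k/q_k = 14/1
…
k=2  a_k=6  p_k/q_k = 104/7
…
k=4  a_k=6  p_k/q_k = 1442/97
k=5  a_k=1  p_k/q_k = 1665/112
(x₁, y₁) = (1665, 112);  1665² − 221·112² = 1 ✓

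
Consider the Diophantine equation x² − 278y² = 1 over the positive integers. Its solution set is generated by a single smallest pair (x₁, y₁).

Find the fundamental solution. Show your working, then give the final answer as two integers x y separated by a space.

2501 150

√278 = [16; 1,2,16,2,1,32, …], period ℓ=6 (even) → k=5
a_0=16:  p_0=16·1+0=16,  q_0=16·0+1=1
…
a_2=2:  p_2=2·17+16=50,  q_2=2·1+1=3
a_3=16:  p_3=16·50+17=817,  q_3=16·3+1=49
a_4=2:  p_4=2·817+50=1684,  q_4=2·49+3=101
a_5=1:  p_5=1·1684+817=2501,  q_5=1·101+49=150
→ (2501, 150).  Check: 2501²=6255001, 278·150²=6255000, difference 1.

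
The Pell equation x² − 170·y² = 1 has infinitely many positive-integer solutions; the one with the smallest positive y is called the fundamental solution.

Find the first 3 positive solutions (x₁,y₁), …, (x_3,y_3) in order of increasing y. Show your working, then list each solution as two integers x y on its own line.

339 26
229841 17628
155831859 11951758

[13; 26] for √170; ℓ=1 ⇒ convergent index 1
step 0: (13, 1)  from 13·(1,0) + (0,1)
step 1: (339, 26)  from 26·(13,1) + (1,0)
fundamental: x₁=339, y₁=26  (since 114921 − 170·676 = 1)
(339+26√170)^2 = 229841 + 17628√170
(339+26√170)^3 = 155831859 + 11951758√170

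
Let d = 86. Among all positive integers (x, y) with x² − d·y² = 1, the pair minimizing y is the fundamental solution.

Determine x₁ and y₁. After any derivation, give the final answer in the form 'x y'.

√86 → a₀=9, period (3,1,1,1,8,1,1,1,3,18); ℓ=10 even so k=9
step 0: (9, 1)  from 9·(1,0) + (0,1)
…
step 2: (37, 4)  from 1·(28,3) + (9,1)
step 3: (65, 7)  from 1·(37,4) + (28,3)
step 4: (102, 11)  from 1·(65,7) + (37,4)
step 5: (881, 95)  from 8·(102,11) + (65,7)
step 6: (983, 106)  from 1·(881,95) + (102,11)
…
step 8: (2847, 307)  from 1·(1864,201) + (983,106)
step 9: (10405, 1122)  from 3·(2847,307) + (1864,201)
fundamental: x₁=10405, y₁=1122  (since 108264025 − 86·1258884 = 1)

10405 1122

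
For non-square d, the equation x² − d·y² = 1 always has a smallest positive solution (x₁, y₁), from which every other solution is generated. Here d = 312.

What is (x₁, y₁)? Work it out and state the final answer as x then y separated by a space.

[17; 1,1,1,34] for √312; ℓ=4 ⇒ convergent index 3
i=0: a=17 ⇒ p=17, q=1
i=1: a=1 ⇒ p=18, q=1
i=2: a=1 ⇒ p=35, q=2
i=3: a=1 ⇒ p=53, q=3
(x₁, y₁) = (53, 3);  53² − 312·3² = 1 ✓

53 3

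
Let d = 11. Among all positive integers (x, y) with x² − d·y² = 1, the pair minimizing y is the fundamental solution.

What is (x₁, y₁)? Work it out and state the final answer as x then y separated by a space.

10 3

√11 = [3; 3,6, …], period ℓ=2 (even) → k=1
k=0  a_k=3  p_k/q_k = 3/1
k=1  a_k=3  p_k/q_k = 10/3
(x₁, y₁) = (10, 3);  10² − 11·3² = 1 ✓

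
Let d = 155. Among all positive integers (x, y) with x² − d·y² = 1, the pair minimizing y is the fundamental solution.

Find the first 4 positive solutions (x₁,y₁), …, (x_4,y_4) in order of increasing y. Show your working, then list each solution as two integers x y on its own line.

249 20
124001 9960
61752249 4960060
30752496001 2470099920

d=155: √d = [12; 2,4,2,24] (ℓ=4, even), read p_3/q_3
a_0=12:  p_0=12·1+0=12,  q_0=12·0+1=1
…
a_2=4:  p_2=4·25+12=112,  q_2=4·2+1=9
a_3=2:  p_3=2·112+25=249,  q_3=2·9+2=20
(x₁, y₁) = (249, 20);  249² − 155·20² = 1 ✓
n=2: (249,20)∘(249,20) = (249·249+155·20·20, 249·20+20·249) = (124001,9960)
n=3: (124001,9960)∘(249,20) = (249·124001+155·20·9960, 249·9960+20·124001) = (61752249,4960060)
n=4: (61752249,4960060)∘(249,20) = (249·61752249+155·20·4960060, 249·4960060+20·61752249) = (30752496001,2470099920)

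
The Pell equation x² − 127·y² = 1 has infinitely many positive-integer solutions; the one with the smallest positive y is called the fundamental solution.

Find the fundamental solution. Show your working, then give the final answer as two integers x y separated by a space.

√127 = [11; 3,1,2,2,7,11,7,2,2,1,3,22, …], period ℓ=12 (even) → k=11
step 0: (11, 1)  from 11·(1,0) + (0,1)
…
step 2: (45, 4)  from 1·(34,3) + (11,1)
…
step 4: (293, 26)  from 2·(124,11) + (45,4)
step 5: (2175, 193)  from 7·(293,26) + (124,11)
step 6: (24218, 2149)  from 11·(2175,193) + (293,26)
step 7: (171701, 15236)  from 7·(24218,2149) + (2175,193)
…
step 10: (1274561, 113099)  from 1·(906941,80478) + (367620,32621)
step 11: (4730624, 419775)  from 3·(1274561,113099) + (906941,80478)
→ (4730624, 419775).  Check: 4730624²=22378803429376, 127·419775²=22378803429375, difference 1.

4730624 419775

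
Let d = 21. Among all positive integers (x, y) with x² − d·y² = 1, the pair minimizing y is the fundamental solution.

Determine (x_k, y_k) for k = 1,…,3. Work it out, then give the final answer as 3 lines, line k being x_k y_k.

55 12
6049 1320
665335 145188

√21 → a₀=4, period (1,1,2,1,1,8); ℓ=6 even so k=5
k=0  a_k=4  p_k/q_k = 4/1
…
k=2  a_k=1  p_k/q_k = 9/2
k=3  a_k=2  p_k/q_k = 23/5
k=4  a_k=1  p_k/q_k = 32/7
k=5  a_k=1  p_k/q_k = 55/12
→ (55, 12).  Check: 55²=3025, 21·12²=3024, difference 1.
k=2:  x_2 = 55·55+21·12·12 = 6049,  y_2 = 55·12+12·55 = 1320
k=3:  x_3 = 55·6049+21·12·1320 = 665335,  y_3 = 55·1320+12·6049 = 145188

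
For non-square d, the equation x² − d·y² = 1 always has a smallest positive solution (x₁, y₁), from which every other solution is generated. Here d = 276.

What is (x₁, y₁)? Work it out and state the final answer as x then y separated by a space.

7775 468

d=276: √d = [16; 1,1,1,1,2,2,2,1,1,1,1,32] (ℓ=12, even), read p_11/q_11
i=0: a=16 ⇒ p=16, q=1
…
i=2: a=1 ⇒ p=33, q=2
i=3: a=1 ⇒ p=50, q=3
…
i=7: a=2 ⇒ p=1246, q=75
…
i=9: a=1 ⇒ p=3007, q=181
i=10: a=1 ⇒ p=4768, q=287
i=11: a=1 ⇒ p=7775, q=468
→ (7775, 468).  Check: 7775²=60450625, 276·468²=60450624, difference 1.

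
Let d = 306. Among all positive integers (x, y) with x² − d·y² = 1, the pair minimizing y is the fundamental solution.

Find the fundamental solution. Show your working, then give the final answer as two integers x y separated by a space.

35 2

d=306: √d = [17; 2,34] (ℓ=2, even), read p_1/q_1
step 0: (17, 1)  from 17·(1,0) + (0,1)
step 1: (35, 2)  from 2·(17,1) + (1,0)
fundamental: x₁=35, y₁=2  (since 1225 − 306·4 = 1)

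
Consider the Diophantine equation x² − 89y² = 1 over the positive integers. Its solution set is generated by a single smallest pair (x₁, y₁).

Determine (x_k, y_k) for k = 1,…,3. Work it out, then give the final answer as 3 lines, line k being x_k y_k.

500001 53000
500002000001 53000106000
500003000004500001 53000212000159000

d=89: √d = [9; 2,3,3,2,18] (ℓ=5, odd), read p_9/q_9
k=0  a_k=9  p_k/q_k = 9/1
…
k=4  a_k=2  p_k/q_k = 500/53
k=5  a_k=18  p_k/q_k = 9217/977
k=6  a_k=2  p_k/q_k = 18934/2007
k=7  a_k=3  p_k/q_k = 66019/6998
k=8  a_k=3  p_k/q_k = 216991/23001
k=9  a_k=2  p_k/q_k = 500001/53000
fundamental: x₁=500001, y₁=53000  (since 250001000001 − 89·2809000000 = 1)
n=2: (500001,53000)∘(500001,53000) = (500001·500001+89·53000·53000, 500001·53000+53000·500001) = (500002000001,53000106000)
n=3: (500002000001,53000106000)∘(500001,53000) = (500001·500002000001+89·53000·53000106000, 500001·53000106000+53000·500002000001) = (500003000004500001,53000212000159000)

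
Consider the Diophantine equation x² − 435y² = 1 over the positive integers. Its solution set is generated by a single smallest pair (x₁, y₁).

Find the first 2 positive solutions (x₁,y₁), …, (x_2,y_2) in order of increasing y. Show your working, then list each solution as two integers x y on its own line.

√435 → a₀=20, period (1,5,1,40); ℓ=4 even so k=3
a_0=20:  p_0=20·1+0=20,  q_0=20·0+1=1
a_1=1:  p_1=1·20+1=21,  q_1=1·1+0=1
a_2=5:  p_2=5·21+20=125,  q_2=5·1+1=6
a_3=1:  p_3=1·125+21=146,  q_3=1·6+1=7
→ (146, 7).  Check: 146²=21316, 435·7²=21315, difference 1.
k=2:  x_2 = 146·146+435·7·7 = 42631,  y_2 = 146·7+7·146 = 2044

146 7
42631 2044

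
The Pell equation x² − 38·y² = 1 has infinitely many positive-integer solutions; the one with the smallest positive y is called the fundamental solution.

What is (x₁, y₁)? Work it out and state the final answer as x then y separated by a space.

[6; 6,12] for √38; ℓ=2 ⇒ convergent index 1
step 0: (6, 1)  from 6·(1,0) + (0,1)
step 1: (37, 6)  from 6·(6,1) + (1,0)
→ (37, 6).  Check: 37²=1369, 38·6²=1368, difference 1.

37 6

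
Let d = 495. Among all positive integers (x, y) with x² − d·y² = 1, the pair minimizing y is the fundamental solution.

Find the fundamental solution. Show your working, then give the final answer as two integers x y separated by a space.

89 4

[22; 4,44] for √495; ℓ=2 ⇒ convergent index 1
k=0  a_k=22  p_k/q_k = 22/1
k=1  a_k=4  p_k/q_k = 89/4
→ (89, 4).  Check: 89²=7921, 495·4²=7920, difference 1.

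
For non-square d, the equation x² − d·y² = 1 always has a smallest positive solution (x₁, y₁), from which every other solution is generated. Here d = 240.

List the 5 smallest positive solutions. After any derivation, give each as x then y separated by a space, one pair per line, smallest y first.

31 2
1921 124
119071 7686
7380481 476408
457470751 29529610

[15; 2,30] for √240; ℓ=2 ⇒ convergent index 1
a_0=15:  p_0=15·1+0=15,  q_0=15·0+1=1
a_1=2:  p_1=2·15+1=31,  q_1=2·1+0=2
(x₁, y₁) = (31, 2);  31² − 240·2² = 1 ✓
k=2:  x_2 = 31·31+240·2·2 = 1921,  y_2 = 31·2+2·31 = 124
k=3:  x_3 = 31·1921+240·2·124 = 119071,  y_3 = 31·124+2·1921 = 7686
k=4:  x_4 = 31·119071+240·2·7686 = 7380481,  y_4 = 31·7686+2·119071 = 476408
k=5:  x_5 = 31·7380481+240·2·476408 = 457470751,  y_5 = 31·476408+2·7380481 = 29529610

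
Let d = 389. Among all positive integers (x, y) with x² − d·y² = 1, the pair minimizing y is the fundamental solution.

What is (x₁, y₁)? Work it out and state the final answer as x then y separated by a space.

3287049 166660

[19; 1,2,1,1,1,1,2,1,38] for √389; ℓ=9 ⇒ convergent index 17
step 0: (19, 1)  from 19·(1,0) + (0,1)
step 1: (20, 1)  from 1·(19,1) + (1,0)
step 2: (59, 3)  from 2·(20,1) + (19,1)
…
step 4: (138, 7)  from 1·(79,4) + (59,3)
step 5: (217, 11)  from 1·(138,7) + (79,4)
step 6: (355, 18)  from 1·(217,11) + (138,7)
step 7: (927, 47)  from 2·(355,18) + (217,11)
step 8: (1282, 65)  from 1·(927,47) + (355,18)
step 9: (49643, 2517)  from 38·(1282,65) + (927,47)
…
step 14: (556329, 28207)  from 1·(353911,17944) + (202418,10263)
…
step 16: (2376809, 120509)  from 2·(910240,46151) + (556329,28207)
step 17: (3287049, 166660)  from 1·(2376809,120509) + (910240,46151)
fundamental: x₁=3287049, y₁=166660  (since 10804691128401 − 389·27775555600 = 1)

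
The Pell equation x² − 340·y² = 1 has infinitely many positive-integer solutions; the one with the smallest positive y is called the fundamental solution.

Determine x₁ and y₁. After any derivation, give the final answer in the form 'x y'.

285769 15498

√340 → a₀=18, period (2,3,1,1,1,…,3,2,36); ℓ=14 even so k=13
a_0=18:  p_0=18·1+0=18,  q_0=18·0+1=1
a_1=2:  p_1=2·18+1=37,  q_1=2·1+0=2
a_2=3:  p_2=3·37+18=129,  q_2=3·2+1=7
…
a_4=1:  p_4=1·166+129=295,  q_4=1·9+7=16
…
a_6=1:  p_6=1·461+295=756,  q_6=1·25+16=41
…
a_8=1:  p_8=1·6509+756=7265,  q_8=1·353+41=394
…
a_10=1:  p_10=1·13774+7265=21039,  q_10=1·747+394=1141
a_11=1:  p_11=1·21039+13774=34813,  q_11=1·1141+747=1888
a_12=3:  p_12=3·34813+21039=125478,  q_12=3·1888+1141=6805
a_13=2:  p_13=2·125478+34813=285769,  q_13=2·6805+1888=15498
→ (285769, 15498).  Check: 285769²=81663921361, 340·15498²=81663921360, difference 1.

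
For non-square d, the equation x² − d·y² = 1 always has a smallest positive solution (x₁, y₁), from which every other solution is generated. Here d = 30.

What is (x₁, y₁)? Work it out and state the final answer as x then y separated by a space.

11 2

[5; 2,10] for √30; ℓ=2 ⇒ convergent index 1
k=0  a_k=5  p_k/q_k = 5/1
k=1  a_k=2  p_k/q_k = 11/2
fundamental: x₁=11, y₁=2  (since 121 − 30·4 = 1)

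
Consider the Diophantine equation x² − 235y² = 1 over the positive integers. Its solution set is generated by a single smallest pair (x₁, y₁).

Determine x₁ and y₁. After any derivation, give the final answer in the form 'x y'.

d=235: √d = [15; 3,30] (ℓ=2, even), read p_1/q_1
a_0=15:  p_0=15·1+0=15,  q_0=15·0+1=1
a_1=3:  p_1=3·15+1=46,  q_1=3·1+0=3
fundamental: x₁=46, y₁=3  (since 2116 − 235·9 = 1)

46 3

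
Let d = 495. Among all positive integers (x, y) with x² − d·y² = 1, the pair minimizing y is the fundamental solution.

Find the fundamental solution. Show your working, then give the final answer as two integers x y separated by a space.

d=495: √d = [22; 4,44] (ℓ=2, even), read p_1/q_1
k=0  a_k=22  p_k/q_k = 22/1
k=1  a_k=4  p_k/q_k = 89/4
→ (89, 4).  Check: 89²=7921, 495·4²=7920, difference 1.

89 4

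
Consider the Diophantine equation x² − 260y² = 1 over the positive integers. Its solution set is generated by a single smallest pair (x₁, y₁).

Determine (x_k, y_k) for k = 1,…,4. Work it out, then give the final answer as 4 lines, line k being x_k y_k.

√260 → a₀=16, period (8,32); ℓ=2 even so k=1
step 0: (16, 1)  from 16·(1,0) + (0,1)
step 1: (129, 8)  from 8·(16,1) + (1,0)
fundamental: x₁=129, y₁=8  (since 16641 − 260·64 = 1)
k=2:  x_2 = 129·129+260·8·8 = 33281,  y_2 = 129·8+8·129 = 2064
k=3:  x_3 = 129·33281+260·8·2064 = 8586369,  y_3 = 129·2064+8·33281 = 532504
k=4:  x_4 = 129·8586369+260·8·532504 = 2215249921,  y_4 = 129·532504+8·8586369 = 137383968

129 8
33281 2064
8586369 532504
2215249921 137383968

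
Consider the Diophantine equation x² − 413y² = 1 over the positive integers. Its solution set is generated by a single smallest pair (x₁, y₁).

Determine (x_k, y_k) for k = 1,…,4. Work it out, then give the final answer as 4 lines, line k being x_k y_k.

[20; 3,9,1,4,1,9,3,40] for √413; ℓ=8 ⇒ convergent index 7
k=0  a_k=20  p_k/q_k = 20/1
…
k=6  a_k=9  p_k/q_k = 36560/1799
k=7  a_k=3  p_k/q_k = 113399/5580
fundamental: x₁=113399, y₁=5580  (since 12859333201 − 413·31136400 = 1)
n=2: (113399,5580)∘(113399,5580) = (113399·113399+413·5580·5580, 113399·5580+5580·113399) = (25718666401,1265532840)
n=3: (25718666401,1265532840)∘(113399,5580) = (113399·25718666401+413·5580·1265532840, 113399·1265532840+5580·25718666401) = (5832942102300599,287020317040740)
n=4: (5832942102300599,287020317040740)∘(113399,5580) = (113399·5832942102300599+413·5580·287020317040740, 113399·287020317040740+5580·5832942102300599) = (1322899602891852585601,65095633862940217680)

113399 5580
25718666401 1265532840
5832942102300599 287020317040740
1322899602891852585601 65095633862940217680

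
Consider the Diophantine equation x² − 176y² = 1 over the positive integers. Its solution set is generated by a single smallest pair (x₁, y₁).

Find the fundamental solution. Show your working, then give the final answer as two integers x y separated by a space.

199 15

d=176: √d = [13; 3,1,3,26] (ℓ=4, even), read p_3/q_3
a_0=13:  p_0=13·1+0=13,  q_0=13·0+1=1
…
a_2=1:  p_2=1·40+13=53,  q_2=1·3+1=4
a_3=3:  p_3=3·53+40=199,  q_3=3·4+3=15
fundamental: x₁=199, y₁=15  (since 39601 − 176·225 = 1)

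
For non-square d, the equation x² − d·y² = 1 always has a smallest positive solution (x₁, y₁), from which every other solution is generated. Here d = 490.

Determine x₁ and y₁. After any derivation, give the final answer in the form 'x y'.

1039681 46968

√490 → a₀=22, period (7,2,1,4,4,4,1,2,7,44); ℓ=10 even so k=9
i=0: a=22 ⇒ p=22, q=1
i=1: a=7 ⇒ p=155, q=7
…
i=4: a=4 ⇒ p=2280, q=103
i=5: a=4 ⇒ p=9607, q=434
…
i=7: a=1 ⇒ p=50315, q=2273
i=8: a=2 ⇒ p=141338, q=6385
i=9: a=7 ⇒ p=1039681, q=46968
(x₁, y₁) = (1039681, 46968);  1039681² − 490·46968² = 1 ✓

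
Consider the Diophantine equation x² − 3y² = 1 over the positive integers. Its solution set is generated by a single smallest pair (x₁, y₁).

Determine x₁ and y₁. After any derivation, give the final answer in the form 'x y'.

[1; 1,2] for √3; ℓ=2 ⇒ convergent index 1
a_0=1:  p_0=1·1+0=1,  q_0=1·0+1=1
a_1=1:  p_1=1·1+1=2,  q_1=1·1+0=1
fundamental: x₁=2, y₁=1  (since 4 − 3·1 = 1)

2 1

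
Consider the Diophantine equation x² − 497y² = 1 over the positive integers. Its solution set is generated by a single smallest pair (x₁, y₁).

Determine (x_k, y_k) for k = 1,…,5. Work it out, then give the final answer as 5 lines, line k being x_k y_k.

1201887 53912
2889064721537 129592263888
6944658661946678751 311510514535059400
16693389930459326703284737 748800875565868281911712
40127136686692992928199618718687 1799948075862157952969508541688

[22; 3,2,2,5,6,5,2,2,3,44] for √497; ℓ=10 ⇒ convergent index 9
step 0: (22, 1)  from 22·(1,0) + (0,1)
step 1: (67, 3)  from 3·(22,1) + (1,0)
…
step 3: (379, 17)  from 2·(156,7) + (67,3)
…
step 5: (12685, 569)  from 6·(2051,92) + (379,17)
…
step 7: (143637, 6443)  from 2·(65476,2937) + (12685,569)
step 8: (352750, 15823)  from 2·(143637,6443) + (65476,2937)
step 9: (1201887, 53912)  from 3·(352750,15823) + (143637,6443)
(x₁, y₁) = (1201887, 53912);  1201887² − 497·53912² = 1 ✓
n=2: (1201887,53912)∘(1201887,53912) = (1201887·1201887+497·53912·53912, 1201887·53912+53912·1201887) = (2889064721537,129592263888)
n=3: (2889064721537,129592263888)∘(1201887,53912) = (1201887·2889064721537+497·53912·129592263888, 1201887·129592263888+53912·2889064721537) = (6944658661946678751,311510514535059400)
n=4: (6944658661946678751,311510514535059400)∘(1201887,53912) = (1201887·6944658661946678751+497·53912·311510514535059400, 1201887·311510514535059400+53912·6944658661946678751) = (16693389930459326703284737,748800875565868281911712)
n=5: (16693389930459326703284737,748800875565868281911712)∘(1201887,53912) = (1201887·16693389930459326703284737+497·53912·748800875565868281911712, 1201887·748800875565868281911712+53912·16693389930459326703284737) = (40127136686692992928199618718687,1799948075862157952969508541688)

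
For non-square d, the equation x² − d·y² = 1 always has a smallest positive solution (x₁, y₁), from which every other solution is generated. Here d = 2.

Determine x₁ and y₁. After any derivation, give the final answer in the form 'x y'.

3 2

√2 → a₀=1, period (2); ℓ=1 odd so k=1
k=0  a_k=1  p_k/q_k = 1/1
k=1  a_k=2  p_k/q_k = 3/2
(x₁, y₁) = (3, 2);  3² − 2·2² = 1 ✓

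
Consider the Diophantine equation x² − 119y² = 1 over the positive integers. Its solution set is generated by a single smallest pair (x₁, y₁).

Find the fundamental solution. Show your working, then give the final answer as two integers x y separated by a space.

120 11

d=119: √d = [10; 1,9,1,20] (ℓ=4, even), read p_3/q_3
step 0: (10, 1)  from 10·(1,0) + (0,1)
step 1: (11, 1)  from 1·(10,1) + (1,0)
step 2: (109, 10)  from 9·(11,1) + (10,1)
step 3: (120, 11)  from 1·(109,10) + (11,1)
→ (120, 11).  Check: 120²=14400, 119·11²=14399, difference 1.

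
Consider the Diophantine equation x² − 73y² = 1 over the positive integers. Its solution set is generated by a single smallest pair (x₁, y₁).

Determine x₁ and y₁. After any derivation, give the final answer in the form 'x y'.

√73 = [8; 1,1,5,5,1,1,16, …], period ℓ=7 (odd) → k=13
i=0: a=8 ⇒ p=8, q=1
…
i=6: a=1 ⇒ p=1068, q=125
…
i=10: a=5 ⇒ p=200767, q=23498
i=11: a=5 ⇒ p=1040241, q=121751
i=12: a=1 ⇒ p=1241008, q=145249
i=13: a=1 ⇒ p=2281249, q=267000
(x₁, y₁) = (2281249, 267000);  2281249² − 73·267000² = 1 ✓

2281249 267000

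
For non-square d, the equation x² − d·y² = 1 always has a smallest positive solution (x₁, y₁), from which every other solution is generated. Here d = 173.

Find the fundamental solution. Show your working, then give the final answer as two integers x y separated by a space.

[13; 6,1,1,6,26] for √173; ℓ=5 ⇒ convergent index 9
k=0  a_k=13  p_k/q_k = 13/1
…
k=2  a_k=1  p_k/q_k = 92/7
k=3  a_k=1  p_k/q_k = 171/13
k=4  a_k=6  p_k/q_k = 1118/85
k=5  a_k=26  p_k/q_k = 29239/2223
…
k=7  a_k=1  p_k/q_k = 205791/15646
k=8  a_k=1  p_k/q_k = 382343/29069
k=9  a_k=6  p_k/q_k = 2499849/190060
→ (2499849, 190060).  Check: 2499849²=6249245022801, 173·190060²=6249245022800, difference 1.

2499849 190060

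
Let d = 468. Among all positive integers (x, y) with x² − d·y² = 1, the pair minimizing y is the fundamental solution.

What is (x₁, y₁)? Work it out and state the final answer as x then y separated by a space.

649 30

[21; 1,1,1,2,1,1,1,42] for √468; ℓ=8 ⇒ convergent index 7
a_0=21:  p_0=21·1+0=21,  q_0=21·0+1=1
…
a_2=1:  p_2=1·22+21=43,  q_2=1·1+1=2
…
a_4=2:  p_4=2·65+43=173,  q_4=2·3+2=8
…
a_6=1:  p_6=1·238+173=411,  q_6=1·11+8=19
a_7=1:  p_7=1·411+238=649,  q_7=1·19+11=30
fundamental: x₁=649, y₁=30  (since 421201 − 468·900 = 1)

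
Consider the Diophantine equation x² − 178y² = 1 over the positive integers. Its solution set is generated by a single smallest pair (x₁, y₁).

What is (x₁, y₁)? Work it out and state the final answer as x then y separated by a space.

√178 → a₀=13, period (2,1,12,1,2,26); ℓ=6 even so k=5
k=0  a_k=13  p_k/q_k = 13/1
…
k=2  a_k=1  p_k/q_k = 40/3
k=3  a_k=12  p_k/q_k = 507/38
k=4  a_k=1  p_k/q_k = 547/41
k=5  a_k=2  p_k/q_k = 1601/120
(x₁, y₁) = (1601, 120);  1601² − 178·120² = 1 ✓

1601 120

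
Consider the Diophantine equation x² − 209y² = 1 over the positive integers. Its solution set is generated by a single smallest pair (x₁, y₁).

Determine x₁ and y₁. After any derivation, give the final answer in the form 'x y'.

46551 3220

[14; 2,5,3,2,3,5,2,28] for √209; ℓ=8 ⇒ convergent index 7
step 0: (14, 1)  from 14·(1,0) + (0,1)
…
step 4: (1171, 81)  from 2·(506,35) + (159,11)
…
step 6: (21266, 1471)  from 5·(4019,278) + (1171,81)
step 7: (46551, 3220)  from 2·(21266,1471) + (4019,278)
→ (46551, 3220).  Check: 46551²=2166995601, 209·3220²=2166995600, difference 1.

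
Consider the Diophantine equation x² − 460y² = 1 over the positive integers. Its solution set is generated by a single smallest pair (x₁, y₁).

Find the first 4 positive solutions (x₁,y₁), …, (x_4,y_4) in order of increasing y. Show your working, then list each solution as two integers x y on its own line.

2535751 118230
12860066268001 599603681460
65219851798297071751 3040891269731634690
330762608834754335913072001 15421886156225925189922920

d=460: √d = [21; 2,4,3,1,2,10,2,1,3,4,2,42] (ℓ=12, even), read p_11/q_11
i=0: a=21 ⇒ p=21, q=1
…
i=6: a=10 ⇒ p=23335, q=1088
…
i=8: a=1 ⇒ p=72257, q=3369
…
i=10: a=4 ⇒ p=1135029, q=52921
i=11: a=2 ⇒ p=2535751, q=118230
fundamental: x₁=2535751, y₁=118230  (since 6430033134001 − 460·13978332900 = 1)
(2535751+118230√460)^2 = 12860066268001 + 599603681460√460
(2535751+118230√460)^3 = 65219851798297071751 + 3040891269731634690√460
(2535751+118230√460)^4 = 330762608834754335913072001 + 15421886156225925189922920√460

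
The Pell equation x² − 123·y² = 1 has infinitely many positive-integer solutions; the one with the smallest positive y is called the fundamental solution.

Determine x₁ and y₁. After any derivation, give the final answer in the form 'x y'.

√123 = [11; 11,22, …], period ℓ=2 (even) → k=1
step 0: (11, 1)  from 11·(1,0) + (0,1)
step 1: (122, 11)  from 11·(11,1) + (1,0)
→ (122, 11).  Check: 122²=14884, 123·11²=14883, difference 1.

122 11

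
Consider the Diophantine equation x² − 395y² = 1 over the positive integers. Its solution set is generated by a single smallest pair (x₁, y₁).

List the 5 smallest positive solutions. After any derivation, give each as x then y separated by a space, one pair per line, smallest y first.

159 8
50561 2544
16078239 808984
5112829441 257254368
1625863683999 81806080040

d=395: √d = [19; 1,6,1,38] (ℓ=4, even), read p_3/q_3
a_0=19:  p_0=19·1+0=19,  q_0=19·0+1=1
…
a_2=6:  p_2=6·20+19=139,  q_2=6·1+1=7
a_3=1:  p_3=1·139+20=159,  q_3=1·7+1=8
→ (159, 8).  Check: 159²=25281, 395·8²=25280, difference 1.
k=2:  x_2 = 159·159+395·8·8 = 50561,  y_2 = 159·8+8·159 = 2544
k=3:  x_3 = 159·50561+395·8·2544 = 16078239,  y_3 = 159·2544+8·50561 = 808984
k=4:  x_4 = 159·16078239+395·8·808984 = 5112829441,  y_4 = 159·808984+8·16078239 = 257254368
k=5:  x_5 = 159·5112829441+395·8·257254368 = 1625863683999,  y_5 = 159·257254368+8·5112829441 = 81806080040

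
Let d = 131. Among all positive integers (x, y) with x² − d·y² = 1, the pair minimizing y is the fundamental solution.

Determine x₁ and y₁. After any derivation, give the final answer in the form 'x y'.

10610 927

√131 → a₀=11, period (2,4,11,4,2,22); ℓ=6 even so k=5
a_0=11:  p_0=11·1+0=11,  q_0=11·0+1=1
a_1=2:  p_1=2·11+1=23,  q_1=2·1+0=2
a_2=4:  p_2=4·23+11=103,  q_2=4·2+1=9
…
a_4=4:  p_4=4·1156+103=4727,  q_4=4·101+9=413
a_5=2:  p_5=2·4727+1156=10610,  q_5=2·413+101=927
(x₁, y₁) = (10610, 927);  10610² − 131·927² = 1 ✓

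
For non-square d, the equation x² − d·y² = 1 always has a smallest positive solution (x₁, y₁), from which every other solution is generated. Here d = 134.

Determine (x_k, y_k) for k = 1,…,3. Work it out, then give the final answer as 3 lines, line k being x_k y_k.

[11; 1,1,2,1,3,…,1,1,22] for √134; ℓ=14 ⇒ convergent index 13
i=0: a=11 ⇒ p=11, q=1
i=1: a=1 ⇒ p=12, q=1
…
i=7: a=10 ⇒ p=4121, q=356
i=8: a=1 ⇒ p=4503, q=389
…
i=10: a=1 ⇒ p=22133, q=1912
…
i=12: a=1 ⇒ p=84029, q=7259
i=13: a=1 ⇒ p=145925, q=12606
fundamental: x₁=145925, y₁=12606  (since 21294105625 − 134·158911236 = 1)
(145925+12606√134)^2 = 42588211249 + 3679061100√134
(145925+12606√134)^3 = 12429369452874725 + 1073733982022394√134

145925 12606
42588211249 3679061100
12429369452874725 1073733982022394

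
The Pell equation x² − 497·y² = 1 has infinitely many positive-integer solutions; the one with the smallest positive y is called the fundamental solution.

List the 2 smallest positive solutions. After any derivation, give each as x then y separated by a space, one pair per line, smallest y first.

√497 → a₀=22, period (3,2,2,5,6,5,2,2,3,44); ℓ=10 even so k=9
a_0=22:  p_0=22·1+0=22,  q_0=22·0+1=1
a_1=3:  p_1=3·22+1=67,  q_1=3·1+0=3
a_2=2:  p_2=2·67+22=156,  q_2=2·3+1=7
a_3=2:  p_3=2·156+67=379,  q_3=2·7+3=17
a_4=5:  p_4=5·379+156=2051,  q_4=5·17+7=92
a_5=6:  p_5=6·2051+379=12685,  q_5=6·92+17=569
a_6=5:  p_6=5·12685+2051=65476,  q_6=5·569+92=2937
a_7=2:  p_7=2·65476+12685=143637,  q_7=2·2937+569=6443
a_8=2:  p_8=2·143637+65476=352750,  q_8=2·6443+2937=15823
a_9=3:  p_9=3·352750+143637=1201887,  q_9=3·15823+6443=53912
→ (1201887, 53912).  Check: 1201887²=1444532360769, 497·53912²=1444532360768, difference 1.
(x_2, y_2) = (1201887·1201887 + 497·53912·53912, 1201887·53912 + 53912·1201887) = (2889064721537, 129592263888)

1201887 53912
2889064721537 129592263888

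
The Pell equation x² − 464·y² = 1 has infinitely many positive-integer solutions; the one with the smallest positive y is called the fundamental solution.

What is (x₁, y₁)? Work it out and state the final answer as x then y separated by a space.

√464 → a₀=21, period (1,1,5,1,1,1,5,1,1,42); ℓ=10 even so k=9
a_0=21:  p_0=21·1+0=21,  q_0=21·0+1=1
…
a_2=1:  p_2=1·22+21=43,  q_2=1·1+1=2
a_3=5:  p_3=5·43+22=237,  q_3=5·2+1=11
a_4=1:  p_4=1·237+43=280,  q_4=1·11+2=13
a_5=1:  p_5=1·280+237=517,  q_5=1·13+11=24
…
a_8=1:  p_8=1·4502+797=5299,  q_8=1·209+37=246
a_9=1:  p_9=1·5299+4502=9801,  q_9=1·246+209=455
(x₁, y₁) = (9801, 455);  9801² − 464·455² = 1 ✓

9801 455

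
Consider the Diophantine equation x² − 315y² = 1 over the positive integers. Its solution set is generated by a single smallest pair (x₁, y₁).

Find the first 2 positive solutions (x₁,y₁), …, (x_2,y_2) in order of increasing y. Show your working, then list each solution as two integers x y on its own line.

71 4
10081 568

d=315: √d = [17; 1,2,1,34] (ℓ=4, even), read p_3/q_3
i=0: a=17 ⇒ p=17, q=1
i=1: a=1 ⇒ p=18, q=1
i=2: a=2 ⇒ p=53, q=3
i=3: a=1 ⇒ p=71, q=4
(x₁, y₁) = (71, 4);  71² − 315·4² = 1 ✓
k=2:  x_2 = 71·71+315·4·4 = 10081,  y_2 = 71·4+4·71 = 568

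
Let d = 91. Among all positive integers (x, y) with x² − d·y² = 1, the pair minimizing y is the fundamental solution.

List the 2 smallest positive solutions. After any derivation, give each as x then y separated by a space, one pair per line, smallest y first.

1574 165
4954951 519420

√91 = [9; 1,1,5,1,5,1,1,18, …], period ℓ=8 (even) → k=7
a_0=9:  p_0=9·1+0=9,  q_0=9·0+1=1
a_1=1:  p_1=1·9+1=10,  q_1=1·1+0=1
…
a_3=5:  p_3=5·19+10=105,  q_3=5·2+1=11
a_4=1:  p_4=1·105+19=124,  q_4=1·11+2=13
…
a_6=1:  p_6=1·725+124=849,  q_6=1·76+13=89
a_7=1:  p_7=1·849+725=1574,  q_7=1·89+76=165
(x₁, y₁) = (1574, 165);  1574² − 91·165² = 1 ✓
k=2:  x_2 = 1574·1574+91·165·165 = 4954951,  y_2 = 1574·165+165·1574 = 519420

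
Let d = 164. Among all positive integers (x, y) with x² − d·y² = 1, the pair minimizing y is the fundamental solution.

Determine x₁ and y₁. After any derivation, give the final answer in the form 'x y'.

√164 = [12; 1,4,6,4,1,24, …], period ℓ=6 (even) → k=5
step 0: (12, 1)  from 12·(1,0) + (0,1)
step 1: (13, 1)  from 1·(12,1) + (1,0)
step 2: (64, 5)  from 4·(13,1) + (12,1)
step 3: (397, 31)  from 6·(64,5) + (13,1)
step 4: (1652, 129)  from 4·(397,31) + (64,5)
step 5: (2049, 160)  from 1·(1652,129) + (397,31)
→ (2049, 160).  Check: 2049²=4198401, 164·160²=4198400, difference 1.

2049 160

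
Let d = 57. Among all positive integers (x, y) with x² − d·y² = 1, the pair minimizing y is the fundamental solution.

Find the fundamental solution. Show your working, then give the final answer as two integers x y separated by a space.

151 20

√57 → a₀=7, period (1,1,4,1,1,14); ℓ=6 even so k=5
k=0  a_k=7  p_k/q_k = 7/1
…
k=4  a_k=1  p_k/q_k = 83/11
k=5  a_k=1  p_k/q_k = 151/20
(x₁, y₁) = (151, 20);  151² − 57·20² = 1 ✓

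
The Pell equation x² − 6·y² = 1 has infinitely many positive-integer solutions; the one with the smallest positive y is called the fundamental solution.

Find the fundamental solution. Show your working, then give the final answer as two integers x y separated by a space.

5 2

√6 = [2; 2,4, …], period ℓ=2 (even) → k=1
i=0: a=2 ⇒ p=2, q=1
i=1: a=2 ⇒ p=5, q=2
fundamental: x₁=5, y₁=2  (since 25 − 6·4 = 1)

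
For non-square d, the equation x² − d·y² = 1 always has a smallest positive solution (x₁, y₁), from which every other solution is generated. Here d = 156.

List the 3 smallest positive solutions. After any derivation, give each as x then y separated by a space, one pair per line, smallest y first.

25 2
1249 100
62425 4998

[12; 2,24] for √156; ℓ=2 ⇒ convergent index 1
step 0: (12, 1)  from 12·(1,0) + (0,1)
step 1: (25, 2)  from 2·(12,1) + (1,0)
(x₁, y₁) = (25, 2);  25² − 156·2² = 1 ✓
n=2: (25,2)∘(25,2) = (25·25+156·2·2, 25·2+2·25) = (1249,100)
n=3: (1249,100)∘(25,2) = (25·1249+156·2·100, 25·100+2·1249) = (62425,4998)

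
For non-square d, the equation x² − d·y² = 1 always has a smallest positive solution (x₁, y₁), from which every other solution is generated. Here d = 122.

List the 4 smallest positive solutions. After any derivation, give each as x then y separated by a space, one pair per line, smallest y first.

√122 = [11; 22, …], period ℓ=1 (odd) → k=1
i=0: a=11 ⇒ p=11, q=1
i=1: a=22 ⇒ p=243, q=22
→ (243, 22).  Check: 243²=59049, 122·22²=59048, difference 1.
(243+22√122)^2 = 118097 + 10692√122
(243+22√122)^3 = 57394899 + 5196290√122
(243+22√122)^4 = 27893802817 + 2525386248√122

243 22
118097 10692
57394899 5196290
27893802817 2525386248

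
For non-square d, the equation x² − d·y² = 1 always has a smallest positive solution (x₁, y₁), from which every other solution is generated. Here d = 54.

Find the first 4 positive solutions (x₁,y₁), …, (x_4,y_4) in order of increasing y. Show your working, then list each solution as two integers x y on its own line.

d=54: √d = [7; 2,1,6,1,2,14] (ℓ=6, even), read p_5/q_5
step 0: (7, 1)  from 7·(1,0) + (0,1)
step 1: (15, 2)  from 2·(7,1) + (1,0)
…
step 3: (147, 20)  from 6·(22,3) + (15,2)
step 4: (169, 23)  from 1·(147,20) + (22,3)
step 5: (485, 66)  from 2·(169,23) + (147,20)
(x₁, y₁) = (485, 66);  485² − 54·66² = 1 ✓
(x_2, y_2) = (485·485 + 54·66·66, 485·66 + 66·485) = (470449, 64020)
(x_3, y_3) = (485·470449 + 54·66·64020, 485·64020 + 66·470449) = (456335045, 62099334)
(x_4, y_4) = (485·456335045 + 54·66·62099334, 485·62099334 + 66·456335045) = (442644523201, 60236289960)

485 66
470449 64020
456335045 62099334
442644523201 60236289960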